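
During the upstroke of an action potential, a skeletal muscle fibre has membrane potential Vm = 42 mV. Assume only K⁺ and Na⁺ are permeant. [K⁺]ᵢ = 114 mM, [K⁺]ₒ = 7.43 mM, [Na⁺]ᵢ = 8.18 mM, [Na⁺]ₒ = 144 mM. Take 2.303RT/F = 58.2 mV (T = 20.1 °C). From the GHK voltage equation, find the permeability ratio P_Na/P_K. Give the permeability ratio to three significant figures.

5.88

Let α = P_Na/P_K. GHK: Vm = 58.2·log₁₀[(Kₒ + α·Naₒ)/(Kᵢ + α·Naᵢ)].
10^(Vm/58.2) = 10^(42.0/58.2) = 5.268
So 5.268·(Kᵢ + α·Naᵢ) = Kₒ + α·Naₒ → α = (5.268·114.0 − 7.43) / (144.0 − 5.268·8.18)
α = (600.6 − 7.43) / (144.0 − 43.09) = 593.1/100.9 = 5.878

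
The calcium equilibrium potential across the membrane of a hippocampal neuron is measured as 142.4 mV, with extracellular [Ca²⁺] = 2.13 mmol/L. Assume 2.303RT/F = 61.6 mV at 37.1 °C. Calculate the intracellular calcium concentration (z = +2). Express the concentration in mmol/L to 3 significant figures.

0.0000507 mmol/L

Nernst: E = (61.6/2) · log₁₀([out]/[in]), so log₁₀([out]/[in]) = 142.4 × 2 / 61.6 = 4.6234.
[out]/[in] = 10^(4.6234) = 4.201e+04.
[in] = 2.13 / 4.201e+04 = 5.07e-05 mmol/L.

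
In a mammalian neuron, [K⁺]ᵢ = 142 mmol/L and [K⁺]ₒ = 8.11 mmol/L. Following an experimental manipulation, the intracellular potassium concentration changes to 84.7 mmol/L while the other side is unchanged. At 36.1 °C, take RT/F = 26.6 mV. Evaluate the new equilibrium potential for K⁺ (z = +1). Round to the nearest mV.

After the shift: [K⁺]_out = 8.11, [K⁺]_in = 84.7 mmol/L.
E_new = (26.6/1)·ln(8.11/84.7) = 26.60 · (-2.3460) = -62.40 mV

-62 mV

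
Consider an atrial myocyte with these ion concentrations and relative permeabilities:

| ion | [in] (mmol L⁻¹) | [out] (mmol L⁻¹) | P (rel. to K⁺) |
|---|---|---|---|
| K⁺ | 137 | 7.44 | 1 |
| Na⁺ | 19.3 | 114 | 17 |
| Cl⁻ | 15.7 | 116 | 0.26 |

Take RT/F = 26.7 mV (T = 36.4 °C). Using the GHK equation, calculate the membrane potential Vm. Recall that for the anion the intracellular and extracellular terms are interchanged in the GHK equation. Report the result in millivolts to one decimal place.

Vm = 26.7 · ln[(Σ P·[cation]ₒ + Σ P·[anion]ᵢ) / (Σ P·[cation]ᵢ + Σ P·[anion]ₒ)]
Numerator = 1×7.44 + 17×114 + 0.26×15.7 = 1950
Denominator = 1×137 + 17×19.3 + 0.26×116 = 495.3
Vm = 26.7 · ln(3.9364) = 26.7 × (1.3703) = 36.59 mV

36.6 mV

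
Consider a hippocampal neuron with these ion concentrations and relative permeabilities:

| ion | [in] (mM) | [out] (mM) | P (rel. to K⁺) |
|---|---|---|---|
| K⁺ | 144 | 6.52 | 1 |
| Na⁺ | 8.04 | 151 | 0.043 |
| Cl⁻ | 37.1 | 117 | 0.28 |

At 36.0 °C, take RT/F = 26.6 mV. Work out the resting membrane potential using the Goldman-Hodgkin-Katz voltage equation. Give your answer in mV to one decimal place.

Vm = 26.6 · ln[(Σ P·[cation]ₒ + Σ P·[anion]ᵢ) / (Σ P·[cation]ᵢ + Σ P·[anion]ₒ)]
Numerator = 1×6.52 + 0.043×151 + 0.28×37.1 = 23.4
Denominator = 1×144 + 0.043×8.04 + 0.28×117 = 177.1
Vm = 26.6 · ln(0.13213) = 26.6 × (-2.0240) = -53.84 mV

-53.8 mV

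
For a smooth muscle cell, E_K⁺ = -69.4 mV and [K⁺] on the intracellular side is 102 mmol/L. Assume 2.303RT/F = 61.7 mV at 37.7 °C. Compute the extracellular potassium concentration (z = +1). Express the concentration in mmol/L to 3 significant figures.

7.65 mmol/L

Nernst: E = (61.7/1) · log₁₀([out]/[in]), so log₁₀([out]/[in]) = -69.4 × 1 / 61.7 = -1.1248.
[out]/[in] = 10^(-1.1248) = 0.07502.
[out] = 0.07502 × 102 = 7.652 mmol/L.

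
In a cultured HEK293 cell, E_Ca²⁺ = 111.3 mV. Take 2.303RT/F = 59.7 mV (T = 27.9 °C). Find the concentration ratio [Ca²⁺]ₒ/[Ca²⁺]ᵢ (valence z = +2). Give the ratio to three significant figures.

5350

log₁₀([out]/[in]) = E·z/(59.7) = 111.3 × 2 / 59.7 = 3.7286
[out]/[in] = 10^(3.7286) = 5354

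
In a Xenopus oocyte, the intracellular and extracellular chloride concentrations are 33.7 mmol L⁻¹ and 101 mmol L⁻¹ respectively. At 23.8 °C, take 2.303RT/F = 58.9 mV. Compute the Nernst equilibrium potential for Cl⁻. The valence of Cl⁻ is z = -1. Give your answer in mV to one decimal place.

-28.1 mV

E = (58.9/z) · log₁₀([Cl⁻]_out/[Cl⁻]_in) with z = -1.
For an anion, dividing by z = -1 reverses the sign.
= (58.9/-1) · log₁₀(101/33.7) = -58.90 · log₁₀(2.997)
= -58.90 · (0.4767) = -28.08 mV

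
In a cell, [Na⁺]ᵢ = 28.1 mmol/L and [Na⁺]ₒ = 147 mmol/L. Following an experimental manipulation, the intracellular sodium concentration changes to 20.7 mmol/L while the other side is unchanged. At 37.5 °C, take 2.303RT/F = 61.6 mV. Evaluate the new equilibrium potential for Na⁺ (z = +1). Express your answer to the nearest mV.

After the shift: [Na⁺]_out = 147, [Na⁺]_in = 20.7 mmol/L.
E_new = (61.6/1)·log₁₀(147/20.7) = 61.60 · (0.8513) = 52.44 mV

52 mV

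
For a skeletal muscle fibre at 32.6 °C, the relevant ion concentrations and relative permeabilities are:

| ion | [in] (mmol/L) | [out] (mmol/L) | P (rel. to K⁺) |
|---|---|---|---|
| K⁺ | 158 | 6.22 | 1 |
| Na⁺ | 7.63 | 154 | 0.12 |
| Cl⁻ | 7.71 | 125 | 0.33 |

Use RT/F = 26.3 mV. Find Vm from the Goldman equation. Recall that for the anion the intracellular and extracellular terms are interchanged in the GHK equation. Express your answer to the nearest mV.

-52 mV

Vm = 26.3 · ln[(Σ P·[cation]ₒ + Σ P·[anion]ᵢ) / (Σ P·[cation]ᵢ + Σ P·[anion]ₒ)]
Numerator = 1×6.22 + 0.12×154 + 0.33×7.71 = 27.24
Denominator = 1×158 + 0.12×7.63 + 0.33×125 = 200.2
Vm = 26.3 · ln(0.13611) = 26.3 × (-1.9943) = -52.45 mV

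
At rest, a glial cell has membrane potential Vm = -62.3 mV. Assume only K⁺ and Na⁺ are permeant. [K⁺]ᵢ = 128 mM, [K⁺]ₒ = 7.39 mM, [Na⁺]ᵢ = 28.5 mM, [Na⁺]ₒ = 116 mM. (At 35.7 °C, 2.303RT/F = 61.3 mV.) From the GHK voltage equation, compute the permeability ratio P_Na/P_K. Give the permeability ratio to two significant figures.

Let α = P_Na/P_K. GHK: Vm = 61.3·log₁₀[(Kₒ + α·Naₒ)/(Kᵢ + α·Naᵢ)].
10^(Vm/61.3) = 10^(-62.3/61.3) = 0.096313
So 0.096313·(Kᵢ + α·Naᵢ) = Kₒ + α·Naₒ → α = (0.096313·128.0 − 7.39) / (116.0 − 0.096313·28.5)
α = (12.33 − 7.39) / (116.0 − 2.745) = 4.938/113.3 = 0.0436

0.044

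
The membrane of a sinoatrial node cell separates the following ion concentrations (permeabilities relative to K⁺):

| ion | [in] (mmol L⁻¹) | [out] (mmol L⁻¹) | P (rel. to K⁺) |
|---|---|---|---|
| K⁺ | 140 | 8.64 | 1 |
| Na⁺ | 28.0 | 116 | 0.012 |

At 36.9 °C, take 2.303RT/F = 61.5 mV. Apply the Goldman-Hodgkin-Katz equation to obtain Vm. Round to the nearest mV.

Vm = 61.5 · log₁₀[(Σ P·[cation]ₒ + Σ P·[anion]ᵢ) / (Σ P·[cation]ᵢ + Σ P·[anion]ₒ)]
Numerator = 1×8.64 + 0.012×116 = 10.03
Denominator = 1×140 + 0.012×28.0 = 140.3
Vm = 61.5 · log₁₀(0.071486) = 61.5 × (-1.1458) = -70.47 mV

-70 mV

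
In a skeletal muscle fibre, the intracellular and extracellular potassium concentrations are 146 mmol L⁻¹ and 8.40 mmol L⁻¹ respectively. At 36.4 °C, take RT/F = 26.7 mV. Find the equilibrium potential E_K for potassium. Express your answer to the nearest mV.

E = (26.7/z) · ln([K⁺]_out/[K⁺]_in) with z = +1.
= (26.7/1) · ln(8.40/146) = 26.70 · ln(0.05753)
= 26.70 · (-2.8554) = -76.24 mV

-76 mV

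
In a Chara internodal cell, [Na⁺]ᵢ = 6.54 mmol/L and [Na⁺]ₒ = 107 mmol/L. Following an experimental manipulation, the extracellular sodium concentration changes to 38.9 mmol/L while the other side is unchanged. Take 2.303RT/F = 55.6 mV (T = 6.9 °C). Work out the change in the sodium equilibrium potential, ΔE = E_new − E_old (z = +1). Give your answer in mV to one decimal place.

E_old = (55.6/1)·log₁₀(107/6.54) = 67.49 mV
E_new = (55.6/1)·log₁₀(38.9/6.54) = 43.06 mV
ΔE = 43.06 − (67.49) = -24.43 mV

-24.4 mV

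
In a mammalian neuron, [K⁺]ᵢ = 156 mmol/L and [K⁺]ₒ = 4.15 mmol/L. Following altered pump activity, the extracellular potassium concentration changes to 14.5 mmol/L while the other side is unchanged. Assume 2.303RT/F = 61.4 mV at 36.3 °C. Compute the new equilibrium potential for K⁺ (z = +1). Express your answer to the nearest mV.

After the shift: [K⁺]_out = 14.5, [K⁺]_in = 156 mmol/L.
E_new = (61.4/1)·log₁₀(14.5/156) = 61.40 · (-1.0318) = -63.35 mV

-63 mV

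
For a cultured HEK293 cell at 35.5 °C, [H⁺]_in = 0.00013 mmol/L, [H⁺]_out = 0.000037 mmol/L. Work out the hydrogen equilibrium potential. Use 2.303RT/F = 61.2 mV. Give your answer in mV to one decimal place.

-33.4 mV

E = (61.2/z) · log₁₀([H⁺]_out/[H⁺]_in) with z = +1.
= (61.2/1) · log₁₀(0.000037/0.00013) = 61.20 · log₁₀(0.2846)
= 61.20 · (-0.5457) = -33.40 mV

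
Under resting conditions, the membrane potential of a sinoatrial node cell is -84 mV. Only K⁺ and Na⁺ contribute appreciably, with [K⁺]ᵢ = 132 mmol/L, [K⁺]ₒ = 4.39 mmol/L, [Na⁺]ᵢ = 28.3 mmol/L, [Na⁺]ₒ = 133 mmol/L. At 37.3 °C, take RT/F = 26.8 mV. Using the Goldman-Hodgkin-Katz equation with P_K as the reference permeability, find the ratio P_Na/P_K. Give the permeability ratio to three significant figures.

Let α = P_Na/P_K. GHK: Vm = 26.8·ln[(Kₒ + α·Naₒ)/(Kᵢ + α·Naᵢ)].
e^(Vm/26.8) = e^(-84.0/26.8) = 0.043529
So 0.043529·(Kᵢ + α·Naᵢ) = Kₒ + α·Naₒ → α = (0.043529·132.0 − 4.39) / (133.0 − 0.043529·28.3)
α = (5.746 − 4.39) / (133.0 − 1.232) = 1.356/131.8 = 0.01029

0.0103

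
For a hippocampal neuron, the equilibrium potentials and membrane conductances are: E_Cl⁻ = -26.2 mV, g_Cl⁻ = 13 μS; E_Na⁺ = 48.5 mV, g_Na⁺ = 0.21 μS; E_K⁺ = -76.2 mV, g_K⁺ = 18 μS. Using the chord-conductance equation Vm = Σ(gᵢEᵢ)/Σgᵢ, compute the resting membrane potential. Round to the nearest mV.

Σ gᵢEᵢ = 13·(-26.2) + 0.21·(48.5) + 18·(-76.2) = -1702.02
Σ gᵢ = 13 + 0.21 + 18 = 31.21
Vm = -1702.02 / 31.21 = -54.53 mV

-55 mV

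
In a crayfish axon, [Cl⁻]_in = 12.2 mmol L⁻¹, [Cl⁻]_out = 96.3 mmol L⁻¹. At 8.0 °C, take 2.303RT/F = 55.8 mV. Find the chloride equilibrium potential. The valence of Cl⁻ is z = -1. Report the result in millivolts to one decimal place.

E = (55.8/z) · log₁₀([Cl⁻]_out/[Cl⁻]_in) with z = -1.
For an anion, dividing by z = -1 reverses the sign.
= (55.8/-1) · log₁₀(96.3/12.2) = -55.80 · log₁₀(7.893)
= -55.80 · (0.8973) = -50.07 mV

-50.1 mV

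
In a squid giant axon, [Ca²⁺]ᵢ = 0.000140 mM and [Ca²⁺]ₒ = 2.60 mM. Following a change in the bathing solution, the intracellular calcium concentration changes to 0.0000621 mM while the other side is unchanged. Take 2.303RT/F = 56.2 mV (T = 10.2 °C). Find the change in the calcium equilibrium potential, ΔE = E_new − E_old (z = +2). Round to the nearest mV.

10 mV

E_old = (56.2/2)·log₁₀(2.60/0.000140) = 119.95 mV
E_new = (56.2/2)·log₁₀(2.60/0.0000621) = 129.87 mV
ΔE = 129.87 − (119.95) = 9.92 mV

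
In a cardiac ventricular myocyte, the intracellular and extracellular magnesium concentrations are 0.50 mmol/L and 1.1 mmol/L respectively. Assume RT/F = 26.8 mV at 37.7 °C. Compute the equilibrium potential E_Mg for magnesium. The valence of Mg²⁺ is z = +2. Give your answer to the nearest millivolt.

11 mV

E = (26.8/z) · ln([Mg²⁺]_out/[Mg²⁺]_in) with z = +2.
= (26.8/2) · ln(1.1/0.50) = 13.40 · ln(2.2)
= 13.40 · (0.7885) = 10.57 mV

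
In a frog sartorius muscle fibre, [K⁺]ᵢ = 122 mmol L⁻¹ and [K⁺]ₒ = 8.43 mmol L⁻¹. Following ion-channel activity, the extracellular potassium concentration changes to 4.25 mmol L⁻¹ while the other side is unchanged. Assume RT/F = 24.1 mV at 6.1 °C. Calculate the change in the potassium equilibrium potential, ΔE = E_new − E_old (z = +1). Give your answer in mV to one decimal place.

-16.5 mV

E_old = (24.1/1)·ln(8.43/122) = -64.40 mV
E_new = (24.1/1)·ln(4.25/122) = -80.91 mV
ΔE = -80.91 − (-64.40) = -16.51 mV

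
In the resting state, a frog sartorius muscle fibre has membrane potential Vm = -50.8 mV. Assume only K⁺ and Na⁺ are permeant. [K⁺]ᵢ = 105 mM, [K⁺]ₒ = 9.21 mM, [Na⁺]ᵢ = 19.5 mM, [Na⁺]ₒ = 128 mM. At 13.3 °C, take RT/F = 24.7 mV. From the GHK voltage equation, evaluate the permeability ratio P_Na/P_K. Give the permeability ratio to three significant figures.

Let α = P_Na/P_K. GHK: Vm = 24.7·ln[(Kₒ + α·Naₒ)/(Kᵢ + α·Naᵢ)].
e^(Vm/24.7) = e^(-50.8/24.7) = 0.12788
So 0.12788·(Kᵢ + α·Naᵢ) = Kₒ + α·Naₒ → α = (0.12788·105.0 − 9.21) / (128.0 − 0.12788·19.5)
α = (13.43 − 9.21) / (128.0 − 2.494) = 4.217/125.5 = 0.0336

0.0336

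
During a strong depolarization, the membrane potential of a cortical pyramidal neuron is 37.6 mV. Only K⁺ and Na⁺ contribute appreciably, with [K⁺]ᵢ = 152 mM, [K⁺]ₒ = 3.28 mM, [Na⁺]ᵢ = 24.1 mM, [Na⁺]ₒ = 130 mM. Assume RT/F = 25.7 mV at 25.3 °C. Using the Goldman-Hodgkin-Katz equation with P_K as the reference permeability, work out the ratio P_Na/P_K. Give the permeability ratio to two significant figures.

25

Let α = P_Na/P_K. GHK: Vm = 25.7·ln[(Kₒ + α·Naₒ)/(Kᵢ + α·Naᵢ)].
e^(Vm/25.7) = e^(37.6/25.7) = 4.319
So 4.319·(Kᵢ + α·Naᵢ) = Kₒ + α·Naₒ → α = (4.319·152.0 − 3.28) / (130.0 − 4.319·24.1)
α = (656.5 − 3.28) / (130.0 − 104.1) = 653.2/25.91 = 25.21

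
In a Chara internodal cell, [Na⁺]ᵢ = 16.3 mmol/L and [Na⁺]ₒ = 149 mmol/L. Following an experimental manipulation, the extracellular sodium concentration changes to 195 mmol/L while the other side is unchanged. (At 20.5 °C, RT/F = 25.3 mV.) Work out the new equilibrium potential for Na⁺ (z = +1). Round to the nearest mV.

63 mV

After the shift: [Na⁺]_out = 195, [Na⁺]_in = 16.3 mmol/L.
E_new = (25.3/1)·ln(195/16.3) = 25.30 · (2.4818) = 62.79 mV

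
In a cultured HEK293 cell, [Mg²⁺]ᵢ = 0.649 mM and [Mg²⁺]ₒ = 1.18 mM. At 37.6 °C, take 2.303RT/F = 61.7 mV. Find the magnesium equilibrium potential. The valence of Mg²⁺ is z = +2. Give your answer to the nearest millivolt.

E = (61.7/z) · log₁₀([Mg²⁺]_out/[Mg²⁺]_in) with z = +2.
= (61.7/2) · log₁₀(1.18/0.649) = 30.85 · log₁₀(1.818)
= 30.85 · (0.2596) = 8.01 mV

8 mV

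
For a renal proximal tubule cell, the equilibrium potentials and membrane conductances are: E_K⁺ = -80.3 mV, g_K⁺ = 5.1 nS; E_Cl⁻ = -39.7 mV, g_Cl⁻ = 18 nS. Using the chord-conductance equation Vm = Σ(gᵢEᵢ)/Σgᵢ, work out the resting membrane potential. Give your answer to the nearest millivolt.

-49 mV

Σ gᵢEᵢ = 5.1·(-80.3) + 18·(-39.7) = -1124.13
Σ gᵢ = 5.1 + 18 = 23.1
Vm = -1124.13 / 23.1 = -48.66 mV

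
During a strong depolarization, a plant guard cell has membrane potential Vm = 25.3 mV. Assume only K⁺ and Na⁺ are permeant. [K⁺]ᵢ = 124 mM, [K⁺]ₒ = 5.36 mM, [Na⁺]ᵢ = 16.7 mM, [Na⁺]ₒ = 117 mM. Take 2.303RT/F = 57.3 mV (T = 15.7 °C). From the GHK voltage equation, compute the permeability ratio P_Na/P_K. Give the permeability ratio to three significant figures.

Let α = P_Na/P_K. GHK: Vm = 57.3·log₁₀[(Kₒ + α·Naₒ)/(Kᵢ + α·Naᵢ)].
10^(Vm/57.3) = 10^(25.3/57.3) = 2.764
So 2.764·(Kᵢ + α·Naᵢ) = Kₒ + α·Naₒ → α = (2.764·124.0 − 5.36) / (117.0 − 2.764·16.7)
α = (342.7 − 5.36) / (117.0 − 46.16) = 337.4/70.84 = 4.762

4.76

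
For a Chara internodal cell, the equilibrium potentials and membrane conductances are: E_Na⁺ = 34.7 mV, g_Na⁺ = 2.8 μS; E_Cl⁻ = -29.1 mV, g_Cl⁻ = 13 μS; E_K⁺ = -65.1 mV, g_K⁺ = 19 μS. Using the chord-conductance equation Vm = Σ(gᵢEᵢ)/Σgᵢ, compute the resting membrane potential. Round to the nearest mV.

-44 mV

Σ gᵢEᵢ = 2.8·(34.7) + 13·(-29.1) + 19·(-65.1) = -1518.04
Σ gᵢ = 2.8 + 13 + 19 = 34.8
Vm = -1518.04 / 34.8 = -43.62 mV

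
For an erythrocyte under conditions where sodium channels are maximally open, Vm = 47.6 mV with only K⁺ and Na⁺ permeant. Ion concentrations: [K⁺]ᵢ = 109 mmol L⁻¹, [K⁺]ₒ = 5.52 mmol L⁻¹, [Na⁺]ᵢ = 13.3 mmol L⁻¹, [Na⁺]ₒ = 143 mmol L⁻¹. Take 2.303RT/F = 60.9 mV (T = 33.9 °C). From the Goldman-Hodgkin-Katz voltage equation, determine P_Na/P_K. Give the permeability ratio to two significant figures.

Let α = P_Na/P_K. GHK: Vm = 60.9·log₁₀[(Kₒ + α·Naₒ)/(Kᵢ + α·Naᵢ)].
10^(Vm/60.9) = 10^(47.6/60.9) = 6.048
So 6.048·(Kᵢ + α·Naᵢ) = Kₒ + α·Naₒ → α = (6.048·109.0 − 5.52) / (143.0 − 6.048·13.3)
α = (659.2 − 5.52) / (143.0 − 80.44) = 653.7/62.56 = 10.45

10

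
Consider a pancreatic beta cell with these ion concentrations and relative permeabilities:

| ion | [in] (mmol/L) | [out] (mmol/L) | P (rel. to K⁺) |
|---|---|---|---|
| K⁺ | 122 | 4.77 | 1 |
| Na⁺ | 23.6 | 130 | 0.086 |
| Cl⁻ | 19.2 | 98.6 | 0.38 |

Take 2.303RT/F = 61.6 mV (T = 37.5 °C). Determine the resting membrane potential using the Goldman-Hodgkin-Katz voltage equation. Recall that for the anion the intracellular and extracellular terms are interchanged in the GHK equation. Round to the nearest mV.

-52 mV

Vm = 61.6 · log₁₀[(Σ P·[cation]ₒ + Σ P·[anion]ᵢ) / (Σ P·[cation]ᵢ + Σ P·[anion]ₒ)]
Numerator = 1×4.77 + 0.086×130 + 0.38×19.2 = 23.25
Denominator = 1×122 + 0.086×23.6 + 0.38×98.6 = 161.5
Vm = 61.6 · log₁₀(0.14394) = 61.6 × (-0.8418) = -51.86 mV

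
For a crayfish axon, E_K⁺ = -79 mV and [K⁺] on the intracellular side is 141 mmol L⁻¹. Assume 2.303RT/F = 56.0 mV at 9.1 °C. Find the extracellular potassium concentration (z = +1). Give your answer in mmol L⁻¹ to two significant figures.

5.5 mmol L⁻¹

Nernst: E = (56.0/1) · log₁₀([out]/[in]), so log₁₀([out]/[in]) = -79.0 × 1 / 56.0 = -1.4107.
[out]/[in] = 10^(-1.4107) = 0.03884.
[out] = 0.03884 × 141 = 5.477 mmol L⁻¹.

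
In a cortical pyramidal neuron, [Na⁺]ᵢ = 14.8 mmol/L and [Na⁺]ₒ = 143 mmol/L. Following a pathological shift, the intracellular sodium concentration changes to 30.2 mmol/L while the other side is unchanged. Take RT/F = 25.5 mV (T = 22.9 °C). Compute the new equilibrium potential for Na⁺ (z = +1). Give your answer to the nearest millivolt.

40 mV

After the shift: [Na⁺]_out = 143, [Na⁺]_in = 30.2 mmol/L.
E_new = (25.5/1)·ln(143/30.2) = 25.50 · (1.5550) = 39.65 mV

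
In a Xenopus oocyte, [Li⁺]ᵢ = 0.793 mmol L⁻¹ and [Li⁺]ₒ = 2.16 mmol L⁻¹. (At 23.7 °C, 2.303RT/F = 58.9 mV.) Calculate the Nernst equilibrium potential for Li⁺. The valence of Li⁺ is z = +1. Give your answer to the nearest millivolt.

E = (58.9/z) · log₁₀([Li⁺]_out/[Li⁺]_in) with z = +1.
= (58.9/1) · log₁₀(2.16/0.793) = 58.90 · log₁₀(2.724)
= 58.90 · (0.4352) = 25.63 mV

26 mV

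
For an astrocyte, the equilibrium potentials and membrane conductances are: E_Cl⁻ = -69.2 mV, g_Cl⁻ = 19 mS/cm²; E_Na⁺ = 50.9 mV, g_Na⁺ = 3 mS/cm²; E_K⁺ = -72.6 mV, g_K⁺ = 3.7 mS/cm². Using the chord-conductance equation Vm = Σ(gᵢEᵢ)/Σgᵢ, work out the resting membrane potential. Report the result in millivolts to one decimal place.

-55.7 mV

Σ gᵢEᵢ = 19·(-69.2) + 3·(50.9) + 3.7·(-72.6) = -1430.72
Σ gᵢ = 19 + 3 + 3.7 = 25.7
Vm = -1430.72 / 25.7 = -55.67 mV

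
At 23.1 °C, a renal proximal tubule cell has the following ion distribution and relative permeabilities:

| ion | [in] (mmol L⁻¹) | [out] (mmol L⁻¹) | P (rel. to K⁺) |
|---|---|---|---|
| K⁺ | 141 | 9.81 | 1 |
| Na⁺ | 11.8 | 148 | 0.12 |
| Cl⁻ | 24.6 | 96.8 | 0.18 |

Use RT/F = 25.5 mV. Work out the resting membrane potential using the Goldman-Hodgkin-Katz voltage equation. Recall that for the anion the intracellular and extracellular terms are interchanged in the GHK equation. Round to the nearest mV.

Vm = 25.5 · ln[(Σ P·[cation]ₒ + Σ P·[anion]ᵢ) / (Σ P·[cation]ᵢ + Σ P·[anion]ₒ)]
Numerator = 1×9.81 + 0.12×148 + 0.18×24.6 = 32
Denominator = 1×141 + 0.12×11.8 + 0.18×96.8 = 159.8
Vm = 25.5 · ln(0.20019) = 25.5 × (-1.6085) = -41.02 mV

-41 mV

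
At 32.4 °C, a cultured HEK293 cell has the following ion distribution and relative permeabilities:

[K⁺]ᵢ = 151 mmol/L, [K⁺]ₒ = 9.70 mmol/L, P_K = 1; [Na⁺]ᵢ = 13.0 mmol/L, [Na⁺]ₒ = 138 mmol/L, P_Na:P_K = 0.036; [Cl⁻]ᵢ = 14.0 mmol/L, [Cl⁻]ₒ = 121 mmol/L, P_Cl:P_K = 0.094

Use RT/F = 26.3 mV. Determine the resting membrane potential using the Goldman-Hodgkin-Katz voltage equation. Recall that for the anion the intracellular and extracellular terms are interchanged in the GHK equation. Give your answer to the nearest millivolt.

Vm = 26.3 · ln[(Σ P·[cation]ₒ + Σ P·[anion]ᵢ) / (Σ P·[cation]ᵢ + Σ P·[anion]ₒ)]
Numerator = 1×9.70 + 0.036×138 + 0.094×14.0 = 15.98
Denominator = 1×151 + 0.036×13.0 + 0.094×121 = 162.8
Vm = 26.3 · ln(0.098156) = 26.3 × (-2.3212) = -61.05 mV

-61 mV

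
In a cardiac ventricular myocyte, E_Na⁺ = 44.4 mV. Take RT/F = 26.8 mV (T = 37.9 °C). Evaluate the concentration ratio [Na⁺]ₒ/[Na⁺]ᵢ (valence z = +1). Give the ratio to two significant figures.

5.2

ln([out]/[in]) = E·z/(26.8) = 44.4 × 1 / 26.8 = 1.6567
[out]/[in] = e^(1.6567) = 5.242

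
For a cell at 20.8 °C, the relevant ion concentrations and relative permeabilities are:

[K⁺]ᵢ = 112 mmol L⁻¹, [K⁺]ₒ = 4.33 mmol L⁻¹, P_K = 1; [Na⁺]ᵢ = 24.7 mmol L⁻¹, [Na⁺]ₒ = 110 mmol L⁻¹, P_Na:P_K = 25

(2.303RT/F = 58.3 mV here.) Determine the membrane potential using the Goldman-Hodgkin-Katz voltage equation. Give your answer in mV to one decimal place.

33.6 mV

Vm = 58.3 · log₁₀[(Σ P·[cation]ₒ + Σ P·[anion]ᵢ) / (Σ P·[cation]ᵢ + Σ P·[anion]ₒ)]
Numerator = 1×4.33 + 25×110 = 2754
Denominator = 1×112 + 25×24.7 = 729.5
Vm = 58.3 · log₁₀(3.7756) = 58.3 × (0.5770) = 33.64 mV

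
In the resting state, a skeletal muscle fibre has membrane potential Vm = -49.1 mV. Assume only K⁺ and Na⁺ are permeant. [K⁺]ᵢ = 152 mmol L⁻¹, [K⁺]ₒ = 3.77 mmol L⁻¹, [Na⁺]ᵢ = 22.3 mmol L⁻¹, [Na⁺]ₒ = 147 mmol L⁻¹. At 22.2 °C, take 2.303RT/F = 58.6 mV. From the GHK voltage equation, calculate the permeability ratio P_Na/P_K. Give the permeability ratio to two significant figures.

Let α = P_Na/P_K. GHK: Vm = 58.6·log₁₀[(Kₒ + α·Naₒ)/(Kᵢ + α·Naᵢ)].
10^(Vm/58.6) = 10^(-49.1/58.6) = 0.14525
So 0.14525·(Kᵢ + α·Naᵢ) = Kₒ + α·Naₒ → α = (0.14525·152.0 − 3.77) / (147.0 − 0.14525·22.3)
α = (22.08 − 3.77) / (147.0 − 3.239) = 18.31/143.8 = 0.1274

0.13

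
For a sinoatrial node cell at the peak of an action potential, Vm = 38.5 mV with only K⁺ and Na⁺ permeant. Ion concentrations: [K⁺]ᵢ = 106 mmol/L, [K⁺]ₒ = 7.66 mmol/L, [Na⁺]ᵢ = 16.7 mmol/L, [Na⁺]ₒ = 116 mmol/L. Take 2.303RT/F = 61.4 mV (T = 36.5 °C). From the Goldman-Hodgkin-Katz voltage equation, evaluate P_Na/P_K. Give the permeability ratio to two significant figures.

Let α = P_Na/P_K. GHK: Vm = 61.4·log₁₀[(Kₒ + α·Naₒ)/(Kᵢ + α·Naᵢ)].
10^(Vm/61.4) = 10^(38.5/61.4) = 4.2368
So 4.2368·(Kᵢ + α·Naᵢ) = Kₒ + α·Naₒ → α = (4.2368·106.0 − 7.66) / (116.0 − 4.2368·16.7)
α = (449.1 − 7.66) / (116.0 − 70.75) = 441.4/45.25 = 9.756

9.8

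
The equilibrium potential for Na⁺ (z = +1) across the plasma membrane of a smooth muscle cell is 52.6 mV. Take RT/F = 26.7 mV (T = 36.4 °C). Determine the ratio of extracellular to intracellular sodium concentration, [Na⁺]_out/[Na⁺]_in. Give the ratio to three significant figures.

7.17

ln([out]/[in]) = E·z/(26.7) = 52.6 × 1 / 26.7 = 1.9700
[out]/[in] = e^(1.9700) = 7.171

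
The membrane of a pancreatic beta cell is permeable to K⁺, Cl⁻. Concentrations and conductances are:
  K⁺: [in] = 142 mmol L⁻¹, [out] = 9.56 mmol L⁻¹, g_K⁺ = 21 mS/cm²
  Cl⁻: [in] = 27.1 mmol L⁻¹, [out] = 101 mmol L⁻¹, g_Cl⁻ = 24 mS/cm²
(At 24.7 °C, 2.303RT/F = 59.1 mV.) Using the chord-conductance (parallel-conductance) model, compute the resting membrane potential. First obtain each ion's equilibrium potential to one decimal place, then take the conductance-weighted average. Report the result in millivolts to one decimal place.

-50.4 mV

E_K⁺ = (59.1/1)·log₁₀(9.56/142) = -69.3 mV
E_Cl⁻ = (59.1/-1)·log₁₀(101/27.1) = -33.8 mV
Vm = (Σ gᵢEᵢ)/(Σ gᵢ) = (21·-69.3 + 24·-33.8) / (21 + 24)
= -2266.50 / 45 = -50.37 mV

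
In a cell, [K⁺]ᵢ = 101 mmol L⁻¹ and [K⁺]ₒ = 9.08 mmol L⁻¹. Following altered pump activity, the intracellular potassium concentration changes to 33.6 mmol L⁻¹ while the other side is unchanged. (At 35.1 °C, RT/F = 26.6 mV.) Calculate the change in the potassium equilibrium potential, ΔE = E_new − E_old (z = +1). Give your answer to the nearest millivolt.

E_old = (26.6/1)·ln(9.08/101) = -64.08 mV
E_new = (26.6/1)·ln(9.08/33.6) = -34.80 mV
ΔE = -34.80 − (-64.08) = 29.28 mV

29 mV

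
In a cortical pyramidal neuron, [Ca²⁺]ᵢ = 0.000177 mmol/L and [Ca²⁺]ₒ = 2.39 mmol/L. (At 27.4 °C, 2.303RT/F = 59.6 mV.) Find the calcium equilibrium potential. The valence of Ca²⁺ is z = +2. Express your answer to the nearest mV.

123 mV

E = (59.6/z) · log₁₀([Ca²⁺]_out/[Ca²⁺]_in) with z = +2.
= (59.6/2) · log₁₀(2.39/0.000177) = 29.80 · log₁₀(1.35e+04)
= 29.80 · (4.1304) = 123.09 mV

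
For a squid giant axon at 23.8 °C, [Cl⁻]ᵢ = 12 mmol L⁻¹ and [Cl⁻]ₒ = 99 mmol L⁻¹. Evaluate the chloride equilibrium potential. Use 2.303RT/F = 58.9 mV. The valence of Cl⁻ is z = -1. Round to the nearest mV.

-54 mV

E = (58.9/z) · log₁₀([Cl⁻]_out/[Cl⁻]_in) with z = -1.
For an anion, dividing by z = -1 reverses the sign.
= (58.9/-1) · log₁₀(99/12) = -58.90 · log₁₀(8.25)
= -58.90 · (0.9165) = -53.98 mV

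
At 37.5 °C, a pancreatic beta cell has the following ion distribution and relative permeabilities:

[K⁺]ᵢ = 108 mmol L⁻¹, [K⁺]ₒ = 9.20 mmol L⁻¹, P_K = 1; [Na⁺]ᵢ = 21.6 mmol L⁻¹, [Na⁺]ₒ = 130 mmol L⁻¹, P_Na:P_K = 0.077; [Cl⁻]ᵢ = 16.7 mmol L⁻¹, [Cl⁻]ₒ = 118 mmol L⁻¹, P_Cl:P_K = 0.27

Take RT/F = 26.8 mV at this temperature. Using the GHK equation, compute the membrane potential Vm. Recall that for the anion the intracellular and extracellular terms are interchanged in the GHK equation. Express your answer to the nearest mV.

-48 mV

Vm = 26.8 · ln[(Σ P·[cation]ₒ + Σ P·[anion]ᵢ) / (Σ P·[cation]ᵢ + Σ P·[anion]ₒ)]
Numerator = 1×9.20 + 0.077×130 + 0.27×16.7 = 23.72
Denominator = 1×108 + 0.077×21.6 + 0.27×118 = 141.5
Vm = 26.8 · ln(0.1676) = 26.8 × (-1.7862) = -47.87 mV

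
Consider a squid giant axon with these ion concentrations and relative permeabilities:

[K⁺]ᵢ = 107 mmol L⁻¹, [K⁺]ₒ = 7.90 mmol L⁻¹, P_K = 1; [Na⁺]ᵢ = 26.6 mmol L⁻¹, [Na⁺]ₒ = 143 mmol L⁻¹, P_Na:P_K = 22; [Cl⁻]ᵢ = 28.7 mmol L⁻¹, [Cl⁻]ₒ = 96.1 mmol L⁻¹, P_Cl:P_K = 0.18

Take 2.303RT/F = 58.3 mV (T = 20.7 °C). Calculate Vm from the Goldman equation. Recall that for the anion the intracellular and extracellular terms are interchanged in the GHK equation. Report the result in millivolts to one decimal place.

37.8 mV

Vm = 58.3 · log₁₀[(Σ P·[cation]ₒ + Σ P·[anion]ᵢ) / (Σ P·[cation]ᵢ + Σ P·[anion]ₒ)]
Numerator = 1×7.90 + 22×143 + 0.18×28.7 = 3159
Denominator = 1×107 + 22×26.6 + 0.18×96.1 = 709.5
Vm = 58.3 · log₁₀(4.4525) = 58.3 × (0.6486) = 37.81 mV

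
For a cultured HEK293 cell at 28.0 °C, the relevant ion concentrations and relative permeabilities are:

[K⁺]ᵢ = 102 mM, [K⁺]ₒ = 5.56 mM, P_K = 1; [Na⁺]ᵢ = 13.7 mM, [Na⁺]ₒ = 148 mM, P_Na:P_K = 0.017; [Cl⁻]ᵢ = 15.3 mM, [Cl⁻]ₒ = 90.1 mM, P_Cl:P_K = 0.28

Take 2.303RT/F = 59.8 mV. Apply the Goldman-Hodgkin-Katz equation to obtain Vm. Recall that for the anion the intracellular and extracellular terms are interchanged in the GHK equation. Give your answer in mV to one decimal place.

Vm = 59.8 · log₁₀[(Σ P·[cation]ₒ + Σ P·[anion]ᵢ) / (Σ P·[cation]ᵢ + Σ P·[anion]ₒ)]
Numerator = 1×5.56 + 0.017×148 + 0.28×15.3 = 12.36
Denominator = 1×102 + 0.017×13.7 + 0.28×90.1 = 127.5
Vm = 59.8 · log₁₀(0.096971) = 59.8 × (-1.0134) = -60.60 mV

-60.6 mV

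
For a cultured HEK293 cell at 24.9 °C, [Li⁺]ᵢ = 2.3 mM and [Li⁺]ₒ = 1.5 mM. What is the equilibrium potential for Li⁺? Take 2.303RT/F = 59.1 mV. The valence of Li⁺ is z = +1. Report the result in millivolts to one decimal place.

-11.0 mV

E = (59.1/z) · log₁₀([Li⁺]_out/[Li⁺]_in) with z = +1.
= (59.1/1) · log₁₀(1.5/2.3) = 59.10 · log₁₀(0.6522)
= 59.10 · (-0.1856) = -10.97 mV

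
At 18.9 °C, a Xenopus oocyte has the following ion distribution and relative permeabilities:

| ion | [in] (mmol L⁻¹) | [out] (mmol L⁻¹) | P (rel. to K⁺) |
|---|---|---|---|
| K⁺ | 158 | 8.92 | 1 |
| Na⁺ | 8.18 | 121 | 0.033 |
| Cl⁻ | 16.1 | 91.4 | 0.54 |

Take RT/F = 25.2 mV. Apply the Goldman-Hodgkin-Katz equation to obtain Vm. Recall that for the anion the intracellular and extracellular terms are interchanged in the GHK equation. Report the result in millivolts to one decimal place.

Vm = 25.2 · ln[(Σ P·[cation]ₒ + Σ P·[anion]ᵢ) / (Σ P·[cation]ᵢ + Σ P·[anion]ₒ)]
Numerator = 1×8.92 + 0.033×121 + 0.54×16.1 = 21.61
Denominator = 1×158 + 0.033×8.18 + 0.54×91.4 = 207.6
Vm = 25.2 · ln(0.10407) = 25.2 × (-2.2627) = -57.02 mV

-57.0 mV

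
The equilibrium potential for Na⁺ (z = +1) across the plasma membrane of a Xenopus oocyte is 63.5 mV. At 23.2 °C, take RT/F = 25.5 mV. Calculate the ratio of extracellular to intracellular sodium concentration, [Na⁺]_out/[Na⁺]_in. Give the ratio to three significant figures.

12.1

ln([out]/[in]) = E·z/(25.5) = 63.5 × 1 / 25.5 = 2.4902
[out]/[in] = e^(2.4902) = 12.06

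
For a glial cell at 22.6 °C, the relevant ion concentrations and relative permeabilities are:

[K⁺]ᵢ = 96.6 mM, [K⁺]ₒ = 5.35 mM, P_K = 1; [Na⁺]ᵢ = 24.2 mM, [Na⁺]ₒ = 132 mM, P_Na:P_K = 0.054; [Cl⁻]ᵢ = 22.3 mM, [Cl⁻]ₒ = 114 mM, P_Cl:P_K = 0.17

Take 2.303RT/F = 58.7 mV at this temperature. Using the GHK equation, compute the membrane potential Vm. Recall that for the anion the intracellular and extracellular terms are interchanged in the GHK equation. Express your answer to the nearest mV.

Vm = 58.7 · log₁₀[(Σ P·[cation]ₒ + Σ P·[anion]ᵢ) / (Σ P·[cation]ᵢ + Σ P·[anion]ₒ)]
Numerator = 1×5.35 + 0.054×132 + 0.17×22.3 = 16.27
Denominator = 1×96.6 + 0.054×24.2 + 0.17×114 = 117.3
Vm = 58.7 · log₁₀(0.13871) = 58.7 × (-0.8579) = -50.36 mV

-50 mV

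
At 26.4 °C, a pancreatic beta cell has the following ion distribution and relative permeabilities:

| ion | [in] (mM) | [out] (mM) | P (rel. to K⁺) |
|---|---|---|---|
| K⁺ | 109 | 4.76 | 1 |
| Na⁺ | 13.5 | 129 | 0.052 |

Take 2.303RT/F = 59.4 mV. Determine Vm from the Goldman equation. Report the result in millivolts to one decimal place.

Vm = 59.4 · log₁₀[(Σ P·[cation]ₒ + Σ P·[anion]ᵢ) / (Σ P·[cation]ᵢ + Σ P·[anion]ₒ)]
Numerator = 1×4.76 + 0.052×129 = 11.47
Denominator = 1×109 + 0.052×13.5 = 109.7
Vm = 59.4 · log₁₀(0.10454) = 59.4 × (-0.9807) = -58.26 mV

-58.3 mV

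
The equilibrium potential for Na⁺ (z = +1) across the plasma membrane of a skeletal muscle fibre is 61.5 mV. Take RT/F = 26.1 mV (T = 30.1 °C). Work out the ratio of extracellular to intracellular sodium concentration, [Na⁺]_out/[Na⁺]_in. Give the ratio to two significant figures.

ln([out]/[in]) = E·z/(26.1) = 61.5 × 1 / 26.1 = 2.3563
[out]/[in] = e^(2.3563) = 10.55

11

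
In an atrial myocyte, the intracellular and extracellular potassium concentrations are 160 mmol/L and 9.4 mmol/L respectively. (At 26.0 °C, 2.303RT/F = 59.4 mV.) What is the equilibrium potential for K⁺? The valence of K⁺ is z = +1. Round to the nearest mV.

E = (59.4/z) · log₁₀([K⁺]_out/[K⁺]_in) with z = +1.
= (59.4/1) · log₁₀(9.4/160) = 59.40 · log₁₀(0.05875)
= 59.40 · (-1.2310) = -73.12 mV

-73 mV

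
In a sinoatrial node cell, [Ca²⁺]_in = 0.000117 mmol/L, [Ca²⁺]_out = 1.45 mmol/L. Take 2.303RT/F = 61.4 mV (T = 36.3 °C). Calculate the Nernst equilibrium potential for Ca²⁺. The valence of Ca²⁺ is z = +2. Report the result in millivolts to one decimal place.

125.7 mV

E = (61.4/z) · log₁₀([Ca²⁺]_out/[Ca²⁺]_in) with z = +2.
= (61.4/2) · log₁₀(1.45/0.000117) = 30.70 · log₁₀(1.239e+04)
= 30.70 · (4.0932) = 125.66 mV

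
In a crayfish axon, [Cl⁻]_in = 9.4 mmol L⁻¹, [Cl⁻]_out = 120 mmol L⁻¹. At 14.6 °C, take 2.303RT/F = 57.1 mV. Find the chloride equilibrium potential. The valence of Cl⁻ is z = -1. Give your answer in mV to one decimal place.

E = (57.1/z) · log₁₀([Cl⁻]_out/[Cl⁻]_in) with z = -1.
For an anion, dividing by z = -1 reverses the sign.
= (57.1/-1) · log₁₀(120/9.4) = -57.10 · log₁₀(12.77)
= -57.10 · (1.1061) = -63.16 mV

-63.2 mV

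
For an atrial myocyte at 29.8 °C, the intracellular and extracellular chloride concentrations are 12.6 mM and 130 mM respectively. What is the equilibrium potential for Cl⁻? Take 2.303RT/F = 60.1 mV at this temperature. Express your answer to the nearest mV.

E = (60.1/z) · log₁₀([Cl⁻]_out/[Cl⁻]_in) with z = -1.
For an anion, dividing by z = -1 reverses the sign.
= (60.1/-1) · log₁₀(130/12.6) = -60.10 · log₁₀(10.32)
= -60.10 · (1.0136) = -60.92 mV

-61 mV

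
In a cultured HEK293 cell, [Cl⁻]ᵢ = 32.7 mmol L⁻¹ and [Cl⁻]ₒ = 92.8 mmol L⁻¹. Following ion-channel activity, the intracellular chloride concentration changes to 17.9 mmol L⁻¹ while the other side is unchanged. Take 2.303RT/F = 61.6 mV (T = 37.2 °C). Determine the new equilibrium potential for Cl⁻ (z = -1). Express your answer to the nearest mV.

After the shift: [Cl⁻]_out = 92.8, [Cl⁻]_in = 17.9 mmol L⁻¹.
E_new = (61.6/-1)·log₁₀(92.8/17.9) = -61.60 · (0.7147) = -44.03 mV

-44 mV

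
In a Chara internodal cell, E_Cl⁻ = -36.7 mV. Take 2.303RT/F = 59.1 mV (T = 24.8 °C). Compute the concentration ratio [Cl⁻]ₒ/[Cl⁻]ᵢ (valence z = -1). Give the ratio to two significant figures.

4.2

log₁₀([out]/[in]) = E·z/(59.1) = -36.7 × -1 / 59.1 = 0.6210
[out]/[in] = 10^(0.6210) = 4.178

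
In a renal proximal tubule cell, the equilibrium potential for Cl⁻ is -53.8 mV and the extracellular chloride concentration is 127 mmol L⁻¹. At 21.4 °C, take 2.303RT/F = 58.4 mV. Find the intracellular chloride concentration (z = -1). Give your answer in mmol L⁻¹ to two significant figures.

15 mmol L⁻¹

Nernst: E = (58.4/-1) · log₁₀([out]/[in]), so log₁₀([out]/[in]) = -53.8 × -1 / 58.4 = 0.9212.
[out]/[in] = 10^(0.9212) = 8.341.
[in] = 127 / 8.341 = 15.23 mmol L⁻¹.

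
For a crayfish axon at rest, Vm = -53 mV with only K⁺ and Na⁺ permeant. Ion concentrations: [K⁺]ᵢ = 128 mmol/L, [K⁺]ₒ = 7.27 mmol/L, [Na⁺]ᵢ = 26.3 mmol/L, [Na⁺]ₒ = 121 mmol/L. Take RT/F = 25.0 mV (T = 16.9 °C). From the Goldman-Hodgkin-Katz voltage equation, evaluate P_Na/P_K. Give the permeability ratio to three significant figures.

Let α = P_Na/P_K. GHK: Vm = 25.0·ln[(Kₒ + α·Naₒ)/(Kᵢ + α·Naᵢ)].
e^(Vm/25.0) = e^(-53.0/25.0) = 0.12003
So 0.12003·(Kᵢ + α·Naᵢ) = Kₒ + α·Naₒ → α = (0.12003·128.0 − 7.27) / (121.0 − 0.12003·26.3)
α = (15.36 − 7.27) / (121.0 − 3.157) = 8.094/117.8 = 0.06868

0.0687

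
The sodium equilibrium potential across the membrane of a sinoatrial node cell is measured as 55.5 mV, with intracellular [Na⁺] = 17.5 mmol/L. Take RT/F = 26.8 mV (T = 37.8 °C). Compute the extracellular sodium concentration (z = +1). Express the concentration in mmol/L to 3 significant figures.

Nernst: E = (26.8/1) · ln([out]/[in]), so ln([out]/[in]) = 55.5 × 1 / 26.8 = 2.0709.
[out]/[in] = e^(2.0709) = 7.932.
[out] = 7.932 × 17.5 = 138.8 mmol/L.

139 mmol/L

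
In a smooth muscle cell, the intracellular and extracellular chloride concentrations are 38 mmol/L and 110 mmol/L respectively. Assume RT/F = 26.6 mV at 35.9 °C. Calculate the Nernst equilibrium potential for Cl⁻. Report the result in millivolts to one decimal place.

E = (26.6/z) · ln([Cl⁻]_out/[Cl⁻]_in) with z = -1.
For an anion, dividing by z = -1 reverses the sign.
= (26.6/-1) · ln(110/38) = -26.60 · ln(2.895)
= -26.60 · (1.0629) = -28.27 mV

-28.3 mV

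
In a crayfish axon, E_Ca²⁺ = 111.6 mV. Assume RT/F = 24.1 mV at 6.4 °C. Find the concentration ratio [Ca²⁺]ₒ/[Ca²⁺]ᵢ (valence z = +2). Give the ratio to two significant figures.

11000

ln([out]/[in]) = E·z/(24.1) = 111.6 × 2 / 24.1 = 9.2614
[out]/[in] = e^(9.2614) = 1.052e+04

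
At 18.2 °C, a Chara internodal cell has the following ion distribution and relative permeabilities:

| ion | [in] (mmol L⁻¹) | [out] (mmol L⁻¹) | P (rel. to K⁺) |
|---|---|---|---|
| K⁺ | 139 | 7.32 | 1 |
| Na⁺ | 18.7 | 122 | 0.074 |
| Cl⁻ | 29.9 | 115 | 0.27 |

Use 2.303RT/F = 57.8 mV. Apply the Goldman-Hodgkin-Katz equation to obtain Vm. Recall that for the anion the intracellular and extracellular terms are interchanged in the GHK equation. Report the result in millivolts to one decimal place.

-48.9 mV

Vm = 57.8 · log₁₀[(Σ P·[cation]ₒ + Σ P·[anion]ᵢ) / (Σ P·[cation]ᵢ + Σ P·[anion]ₒ)]
Numerator = 1×7.32 + 0.074×122 + 0.27×29.9 = 24.42
Denominator = 1×139 + 0.074×18.7 + 0.27×115 = 171.4
Vm = 57.8 · log₁₀(0.14245) = 57.8 × (-0.8463) = -48.92 mV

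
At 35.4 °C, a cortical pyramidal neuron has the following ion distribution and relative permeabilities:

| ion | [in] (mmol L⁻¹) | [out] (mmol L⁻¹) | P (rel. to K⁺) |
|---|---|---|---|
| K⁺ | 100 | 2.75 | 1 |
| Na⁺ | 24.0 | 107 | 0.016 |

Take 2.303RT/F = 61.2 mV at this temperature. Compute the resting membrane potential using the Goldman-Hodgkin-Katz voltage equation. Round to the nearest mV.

-83 mV

Vm = 61.2 · log₁₀[(Σ P·[cation]ₒ + Σ P·[anion]ᵢ) / (Σ P·[cation]ᵢ + Σ P·[anion]ₒ)]
Numerator = 1×2.75 + 0.016×107 = 4.462
Denominator = 1×100 + 0.016×24.0 = 100.4
Vm = 61.2 · log₁₀(0.044449) = 61.2 × (-1.3521) = -82.75 mV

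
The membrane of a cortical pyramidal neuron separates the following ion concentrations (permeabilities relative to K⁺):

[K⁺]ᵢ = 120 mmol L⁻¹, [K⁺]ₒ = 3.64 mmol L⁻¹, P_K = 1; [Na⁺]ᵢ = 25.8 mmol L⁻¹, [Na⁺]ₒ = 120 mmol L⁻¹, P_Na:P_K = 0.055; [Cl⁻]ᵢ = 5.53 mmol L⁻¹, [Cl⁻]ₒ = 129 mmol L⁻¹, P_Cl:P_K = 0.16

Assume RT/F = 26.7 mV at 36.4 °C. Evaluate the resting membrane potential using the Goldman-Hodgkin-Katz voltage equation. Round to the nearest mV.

-68 mV

Vm = 26.7 · ln[(Σ P·[cation]ₒ + Σ P·[anion]ᵢ) / (Σ P·[cation]ᵢ + Σ P·[anion]ₒ)]
Numerator = 1×3.64 + 0.055×120 + 0.16×5.53 = 11.12
Denominator = 1×120 + 0.055×25.8 + 0.16×129 = 142.1
Vm = 26.7 · ln(0.078311) = 26.7 × (-2.5471) = -68.01 mV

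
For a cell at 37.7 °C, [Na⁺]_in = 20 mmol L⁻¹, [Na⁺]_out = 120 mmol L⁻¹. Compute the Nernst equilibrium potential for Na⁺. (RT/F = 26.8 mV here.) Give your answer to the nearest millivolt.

48 mV

E = (26.8/z) · ln([Na⁺]_out/[Na⁺]_in) with z = +1.
= (26.8/1) · ln(120/20) = 26.80 · ln(6)
= 26.80 · (1.7918) = 48.02 mV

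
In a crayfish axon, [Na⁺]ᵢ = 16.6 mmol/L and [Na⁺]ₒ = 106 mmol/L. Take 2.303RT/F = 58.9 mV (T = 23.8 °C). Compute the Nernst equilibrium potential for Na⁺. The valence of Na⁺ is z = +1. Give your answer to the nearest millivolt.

E = (58.9/z) · log₁₀([Na⁺]_out/[Na⁺]_in) with z = +1.
= (58.9/1) · log₁₀(106/16.6) = 58.90 · log₁₀(6.386)
= 58.90 · (0.8052) = 47.43 mV

47 mV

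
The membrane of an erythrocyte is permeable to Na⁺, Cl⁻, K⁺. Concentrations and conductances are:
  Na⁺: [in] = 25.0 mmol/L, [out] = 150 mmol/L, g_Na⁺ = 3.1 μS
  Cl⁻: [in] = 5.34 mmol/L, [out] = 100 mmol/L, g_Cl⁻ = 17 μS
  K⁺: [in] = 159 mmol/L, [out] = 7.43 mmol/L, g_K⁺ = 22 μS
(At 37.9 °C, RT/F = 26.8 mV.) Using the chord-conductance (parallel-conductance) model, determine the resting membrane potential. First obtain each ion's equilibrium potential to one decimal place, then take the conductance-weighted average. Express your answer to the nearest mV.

E_Na⁺ = (26.8/1)·ln(150/25.0) = 48.0 mV
E_Cl⁻ = (26.8/-1)·ln(100/5.34) = -78.5 mV
E_K⁺ = (26.8/1)·ln(7.43/159) = -82.1 mV
Vm = (Σ gᵢEᵢ)/(Σ gᵢ) = (3.1·48.0 + 17·-78.5 + 22·-82.1) / (3.1 + 17 + 22)
= -2991.90 / 42.1 = -71.07 mV

-71 mV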